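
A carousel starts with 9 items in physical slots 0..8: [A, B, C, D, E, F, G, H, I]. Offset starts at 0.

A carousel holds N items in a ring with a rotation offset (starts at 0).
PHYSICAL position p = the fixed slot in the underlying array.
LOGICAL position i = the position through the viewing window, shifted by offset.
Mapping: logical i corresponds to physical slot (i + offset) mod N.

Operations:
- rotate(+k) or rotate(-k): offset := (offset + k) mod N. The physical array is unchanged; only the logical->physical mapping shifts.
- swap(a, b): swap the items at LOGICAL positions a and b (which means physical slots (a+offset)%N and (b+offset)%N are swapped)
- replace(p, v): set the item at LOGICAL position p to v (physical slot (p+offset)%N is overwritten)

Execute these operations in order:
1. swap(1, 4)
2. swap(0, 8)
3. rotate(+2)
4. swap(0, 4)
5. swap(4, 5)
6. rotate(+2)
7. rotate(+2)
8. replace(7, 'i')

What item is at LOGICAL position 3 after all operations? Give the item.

Answer: I

Derivation:
After op 1 (swap(1, 4)): offset=0, physical=[A,E,C,D,B,F,G,H,I], logical=[A,E,C,D,B,F,G,H,I]
After op 2 (swap(0, 8)): offset=0, physical=[I,E,C,D,B,F,G,H,A], logical=[I,E,C,D,B,F,G,H,A]
After op 3 (rotate(+2)): offset=2, physical=[I,E,C,D,B,F,G,H,A], logical=[C,D,B,F,G,H,A,I,E]
After op 4 (swap(0, 4)): offset=2, physical=[I,E,G,D,B,F,C,H,A], logical=[G,D,B,F,C,H,A,I,E]
After op 5 (swap(4, 5)): offset=2, physical=[I,E,G,D,B,F,H,C,A], logical=[G,D,B,F,H,C,A,I,E]
After op 6 (rotate(+2)): offset=4, physical=[I,E,G,D,B,F,H,C,A], logical=[B,F,H,C,A,I,E,G,D]
After op 7 (rotate(+2)): offset=6, physical=[I,E,G,D,B,F,H,C,A], logical=[H,C,A,I,E,G,D,B,F]
After op 8 (replace(7, 'i')): offset=6, physical=[I,E,G,D,i,F,H,C,A], logical=[H,C,A,I,E,G,D,i,F]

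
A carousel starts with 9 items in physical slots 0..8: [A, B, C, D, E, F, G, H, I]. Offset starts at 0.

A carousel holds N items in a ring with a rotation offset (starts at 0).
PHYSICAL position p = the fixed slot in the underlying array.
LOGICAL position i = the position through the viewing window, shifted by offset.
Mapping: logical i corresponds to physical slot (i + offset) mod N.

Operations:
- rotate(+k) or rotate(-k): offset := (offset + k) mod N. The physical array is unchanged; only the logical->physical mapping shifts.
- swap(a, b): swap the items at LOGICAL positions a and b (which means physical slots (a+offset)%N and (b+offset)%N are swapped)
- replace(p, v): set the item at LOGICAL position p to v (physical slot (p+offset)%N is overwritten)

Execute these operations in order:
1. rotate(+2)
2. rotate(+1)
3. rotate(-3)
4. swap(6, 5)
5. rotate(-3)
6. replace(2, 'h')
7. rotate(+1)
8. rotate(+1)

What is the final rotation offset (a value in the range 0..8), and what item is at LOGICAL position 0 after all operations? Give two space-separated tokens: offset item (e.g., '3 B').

After op 1 (rotate(+2)): offset=2, physical=[A,B,C,D,E,F,G,H,I], logical=[C,D,E,F,G,H,I,A,B]
After op 2 (rotate(+1)): offset=3, physical=[A,B,C,D,E,F,G,H,I], logical=[D,E,F,G,H,I,A,B,C]
After op 3 (rotate(-3)): offset=0, physical=[A,B,C,D,E,F,G,H,I], logical=[A,B,C,D,E,F,G,H,I]
After op 4 (swap(6, 5)): offset=0, physical=[A,B,C,D,E,G,F,H,I], logical=[A,B,C,D,E,G,F,H,I]
After op 5 (rotate(-3)): offset=6, physical=[A,B,C,D,E,G,F,H,I], logical=[F,H,I,A,B,C,D,E,G]
After op 6 (replace(2, 'h')): offset=6, physical=[A,B,C,D,E,G,F,H,h], logical=[F,H,h,A,B,C,D,E,G]
After op 7 (rotate(+1)): offset=7, physical=[A,B,C,D,E,G,F,H,h], logical=[H,h,A,B,C,D,E,G,F]
After op 8 (rotate(+1)): offset=8, physical=[A,B,C,D,E,G,F,H,h], logical=[h,A,B,C,D,E,G,F,H]

Answer: 8 h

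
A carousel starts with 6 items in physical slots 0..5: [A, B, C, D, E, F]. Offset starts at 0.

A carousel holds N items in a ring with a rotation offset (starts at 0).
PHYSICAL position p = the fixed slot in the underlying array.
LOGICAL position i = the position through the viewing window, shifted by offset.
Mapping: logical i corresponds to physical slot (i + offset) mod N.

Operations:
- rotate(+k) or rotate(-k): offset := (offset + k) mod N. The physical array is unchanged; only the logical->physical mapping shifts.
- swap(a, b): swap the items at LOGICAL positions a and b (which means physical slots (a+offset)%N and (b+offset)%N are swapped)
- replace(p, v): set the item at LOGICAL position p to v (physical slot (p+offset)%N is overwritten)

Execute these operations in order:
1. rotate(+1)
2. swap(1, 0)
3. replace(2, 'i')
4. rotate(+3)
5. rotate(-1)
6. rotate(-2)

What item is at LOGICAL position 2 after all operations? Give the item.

Answer: i

Derivation:
After op 1 (rotate(+1)): offset=1, physical=[A,B,C,D,E,F], logical=[B,C,D,E,F,A]
After op 2 (swap(1, 0)): offset=1, physical=[A,C,B,D,E,F], logical=[C,B,D,E,F,A]
After op 3 (replace(2, 'i')): offset=1, physical=[A,C,B,i,E,F], logical=[C,B,i,E,F,A]
After op 4 (rotate(+3)): offset=4, physical=[A,C,B,i,E,F], logical=[E,F,A,C,B,i]
After op 5 (rotate(-1)): offset=3, physical=[A,C,B,i,E,F], logical=[i,E,F,A,C,B]
After op 6 (rotate(-2)): offset=1, physical=[A,C,B,i,E,F], logical=[C,B,i,E,F,A]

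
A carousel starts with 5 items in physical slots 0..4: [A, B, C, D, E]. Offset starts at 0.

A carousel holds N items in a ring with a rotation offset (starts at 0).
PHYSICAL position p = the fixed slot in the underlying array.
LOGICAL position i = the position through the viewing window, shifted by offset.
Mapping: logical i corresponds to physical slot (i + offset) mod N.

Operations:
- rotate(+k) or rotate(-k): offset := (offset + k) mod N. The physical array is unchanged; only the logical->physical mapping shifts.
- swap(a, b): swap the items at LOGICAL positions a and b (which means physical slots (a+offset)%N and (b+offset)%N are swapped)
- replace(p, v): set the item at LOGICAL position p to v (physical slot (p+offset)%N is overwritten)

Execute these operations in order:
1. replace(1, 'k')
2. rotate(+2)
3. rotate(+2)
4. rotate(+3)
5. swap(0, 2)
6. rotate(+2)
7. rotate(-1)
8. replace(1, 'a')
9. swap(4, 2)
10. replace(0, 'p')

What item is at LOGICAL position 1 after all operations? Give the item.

Answer: a

Derivation:
After op 1 (replace(1, 'k')): offset=0, physical=[A,k,C,D,E], logical=[A,k,C,D,E]
After op 2 (rotate(+2)): offset=2, physical=[A,k,C,D,E], logical=[C,D,E,A,k]
After op 3 (rotate(+2)): offset=4, physical=[A,k,C,D,E], logical=[E,A,k,C,D]
After op 4 (rotate(+3)): offset=2, physical=[A,k,C,D,E], logical=[C,D,E,A,k]
After op 5 (swap(0, 2)): offset=2, physical=[A,k,E,D,C], logical=[E,D,C,A,k]
After op 6 (rotate(+2)): offset=4, physical=[A,k,E,D,C], logical=[C,A,k,E,D]
After op 7 (rotate(-1)): offset=3, physical=[A,k,E,D,C], logical=[D,C,A,k,E]
After op 8 (replace(1, 'a')): offset=3, physical=[A,k,E,D,a], logical=[D,a,A,k,E]
After op 9 (swap(4, 2)): offset=3, physical=[E,k,A,D,a], logical=[D,a,E,k,A]
After op 10 (replace(0, 'p')): offset=3, physical=[E,k,A,p,a], logical=[p,a,E,k,A]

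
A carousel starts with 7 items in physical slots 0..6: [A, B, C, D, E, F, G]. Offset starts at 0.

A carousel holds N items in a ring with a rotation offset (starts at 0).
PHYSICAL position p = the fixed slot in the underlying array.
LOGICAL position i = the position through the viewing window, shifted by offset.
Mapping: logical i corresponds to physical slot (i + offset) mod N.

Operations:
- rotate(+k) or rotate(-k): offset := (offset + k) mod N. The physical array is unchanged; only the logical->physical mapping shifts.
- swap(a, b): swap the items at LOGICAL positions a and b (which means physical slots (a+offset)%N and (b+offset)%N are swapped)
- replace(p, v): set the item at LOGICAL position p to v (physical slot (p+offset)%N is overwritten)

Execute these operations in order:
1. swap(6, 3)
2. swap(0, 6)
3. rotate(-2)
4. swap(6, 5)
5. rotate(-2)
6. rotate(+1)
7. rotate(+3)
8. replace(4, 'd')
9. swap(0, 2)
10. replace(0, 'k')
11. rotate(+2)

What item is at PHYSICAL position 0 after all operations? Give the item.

Answer: k

Derivation:
After op 1 (swap(6, 3)): offset=0, physical=[A,B,C,G,E,F,D], logical=[A,B,C,G,E,F,D]
After op 2 (swap(0, 6)): offset=0, physical=[D,B,C,G,E,F,A], logical=[D,B,C,G,E,F,A]
After op 3 (rotate(-2)): offset=5, physical=[D,B,C,G,E,F,A], logical=[F,A,D,B,C,G,E]
After op 4 (swap(6, 5)): offset=5, physical=[D,B,C,E,G,F,A], logical=[F,A,D,B,C,E,G]
After op 5 (rotate(-2)): offset=3, physical=[D,B,C,E,G,F,A], logical=[E,G,F,A,D,B,C]
After op 6 (rotate(+1)): offset=4, physical=[D,B,C,E,G,F,A], logical=[G,F,A,D,B,C,E]
After op 7 (rotate(+3)): offset=0, physical=[D,B,C,E,G,F,A], logical=[D,B,C,E,G,F,A]
After op 8 (replace(4, 'd')): offset=0, physical=[D,B,C,E,d,F,A], logical=[D,B,C,E,d,F,A]
After op 9 (swap(0, 2)): offset=0, physical=[C,B,D,E,d,F,A], logical=[C,B,D,E,d,F,A]
After op 10 (replace(0, 'k')): offset=0, physical=[k,B,D,E,d,F,A], logical=[k,B,D,E,d,F,A]
After op 11 (rotate(+2)): offset=2, physical=[k,B,D,E,d,F,A], logical=[D,E,d,F,A,k,B]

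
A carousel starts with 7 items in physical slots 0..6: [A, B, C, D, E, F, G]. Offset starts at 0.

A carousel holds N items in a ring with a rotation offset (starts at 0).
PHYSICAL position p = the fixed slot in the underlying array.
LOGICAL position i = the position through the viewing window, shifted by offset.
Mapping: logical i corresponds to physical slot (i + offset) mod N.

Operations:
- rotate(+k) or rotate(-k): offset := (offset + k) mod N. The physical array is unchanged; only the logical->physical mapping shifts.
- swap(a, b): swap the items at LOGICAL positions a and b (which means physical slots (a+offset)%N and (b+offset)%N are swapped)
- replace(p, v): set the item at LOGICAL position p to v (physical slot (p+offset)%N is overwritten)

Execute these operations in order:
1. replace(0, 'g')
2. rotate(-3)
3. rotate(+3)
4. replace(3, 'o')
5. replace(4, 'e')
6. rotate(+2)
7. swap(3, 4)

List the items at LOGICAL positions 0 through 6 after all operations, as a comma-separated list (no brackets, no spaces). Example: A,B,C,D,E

Answer: C,o,e,G,F,g,B

Derivation:
After op 1 (replace(0, 'g')): offset=0, physical=[g,B,C,D,E,F,G], logical=[g,B,C,D,E,F,G]
After op 2 (rotate(-3)): offset=4, physical=[g,B,C,D,E,F,G], logical=[E,F,G,g,B,C,D]
After op 3 (rotate(+3)): offset=0, physical=[g,B,C,D,E,F,G], logical=[g,B,C,D,E,F,G]
After op 4 (replace(3, 'o')): offset=0, physical=[g,B,C,o,E,F,G], logical=[g,B,C,o,E,F,G]
After op 5 (replace(4, 'e')): offset=0, physical=[g,B,C,o,e,F,G], logical=[g,B,C,o,e,F,G]
After op 6 (rotate(+2)): offset=2, physical=[g,B,C,o,e,F,G], logical=[C,o,e,F,G,g,B]
After op 7 (swap(3, 4)): offset=2, physical=[g,B,C,o,e,G,F], logical=[C,o,e,G,F,g,B]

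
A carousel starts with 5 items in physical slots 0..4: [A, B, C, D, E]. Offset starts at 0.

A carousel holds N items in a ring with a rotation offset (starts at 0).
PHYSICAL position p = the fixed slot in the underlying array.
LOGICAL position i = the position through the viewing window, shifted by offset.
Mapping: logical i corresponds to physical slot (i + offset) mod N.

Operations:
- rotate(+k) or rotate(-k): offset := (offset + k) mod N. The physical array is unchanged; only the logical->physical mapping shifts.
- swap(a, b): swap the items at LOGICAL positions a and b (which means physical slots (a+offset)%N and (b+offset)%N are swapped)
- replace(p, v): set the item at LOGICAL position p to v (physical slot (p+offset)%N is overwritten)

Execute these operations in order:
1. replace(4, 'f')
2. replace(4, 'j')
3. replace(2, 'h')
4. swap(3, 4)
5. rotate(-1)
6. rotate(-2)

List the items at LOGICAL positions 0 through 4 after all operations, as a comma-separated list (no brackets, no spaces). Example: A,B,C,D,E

Answer: h,j,D,A,B

Derivation:
After op 1 (replace(4, 'f')): offset=0, physical=[A,B,C,D,f], logical=[A,B,C,D,f]
After op 2 (replace(4, 'j')): offset=0, physical=[A,B,C,D,j], logical=[A,B,C,D,j]
After op 3 (replace(2, 'h')): offset=0, physical=[A,B,h,D,j], logical=[A,B,h,D,j]
After op 4 (swap(3, 4)): offset=0, physical=[A,B,h,j,D], logical=[A,B,h,j,D]
After op 5 (rotate(-1)): offset=4, physical=[A,B,h,j,D], logical=[D,A,B,h,j]
After op 6 (rotate(-2)): offset=2, physical=[A,B,h,j,D], logical=[h,j,D,A,B]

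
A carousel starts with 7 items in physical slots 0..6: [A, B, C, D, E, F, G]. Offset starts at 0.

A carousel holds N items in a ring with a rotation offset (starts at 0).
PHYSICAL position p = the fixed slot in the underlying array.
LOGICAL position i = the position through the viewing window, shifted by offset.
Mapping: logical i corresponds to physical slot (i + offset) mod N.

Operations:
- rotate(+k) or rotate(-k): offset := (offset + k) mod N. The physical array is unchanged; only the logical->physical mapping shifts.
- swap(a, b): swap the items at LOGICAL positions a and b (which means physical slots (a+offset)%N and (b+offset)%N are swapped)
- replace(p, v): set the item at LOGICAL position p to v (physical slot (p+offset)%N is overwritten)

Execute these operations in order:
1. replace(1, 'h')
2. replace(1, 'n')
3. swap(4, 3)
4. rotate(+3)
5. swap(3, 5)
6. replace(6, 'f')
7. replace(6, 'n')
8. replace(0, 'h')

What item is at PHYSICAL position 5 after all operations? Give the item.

After op 1 (replace(1, 'h')): offset=0, physical=[A,h,C,D,E,F,G], logical=[A,h,C,D,E,F,G]
After op 2 (replace(1, 'n')): offset=0, physical=[A,n,C,D,E,F,G], logical=[A,n,C,D,E,F,G]
After op 3 (swap(4, 3)): offset=0, physical=[A,n,C,E,D,F,G], logical=[A,n,C,E,D,F,G]
After op 4 (rotate(+3)): offset=3, physical=[A,n,C,E,D,F,G], logical=[E,D,F,G,A,n,C]
After op 5 (swap(3, 5)): offset=3, physical=[A,G,C,E,D,F,n], logical=[E,D,F,n,A,G,C]
After op 6 (replace(6, 'f')): offset=3, physical=[A,G,f,E,D,F,n], logical=[E,D,F,n,A,G,f]
After op 7 (replace(6, 'n')): offset=3, physical=[A,G,n,E,D,F,n], logical=[E,D,F,n,A,G,n]
After op 8 (replace(0, 'h')): offset=3, physical=[A,G,n,h,D,F,n], logical=[h,D,F,n,A,G,n]

Answer: F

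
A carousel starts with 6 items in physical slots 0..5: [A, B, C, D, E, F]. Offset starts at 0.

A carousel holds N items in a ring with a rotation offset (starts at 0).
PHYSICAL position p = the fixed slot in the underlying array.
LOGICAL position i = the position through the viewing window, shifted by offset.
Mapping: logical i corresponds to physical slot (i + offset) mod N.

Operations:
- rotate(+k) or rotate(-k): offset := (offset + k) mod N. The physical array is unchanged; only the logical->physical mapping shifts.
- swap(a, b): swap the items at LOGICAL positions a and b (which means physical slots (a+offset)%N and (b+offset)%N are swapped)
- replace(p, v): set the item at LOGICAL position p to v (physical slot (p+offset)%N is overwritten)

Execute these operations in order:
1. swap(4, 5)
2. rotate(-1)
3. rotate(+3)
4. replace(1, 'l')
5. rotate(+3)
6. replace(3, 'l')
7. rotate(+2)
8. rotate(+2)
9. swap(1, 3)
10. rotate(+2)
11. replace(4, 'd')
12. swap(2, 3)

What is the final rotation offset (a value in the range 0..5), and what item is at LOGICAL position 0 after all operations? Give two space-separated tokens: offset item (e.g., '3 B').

After op 1 (swap(4, 5)): offset=0, physical=[A,B,C,D,F,E], logical=[A,B,C,D,F,E]
After op 2 (rotate(-1)): offset=5, physical=[A,B,C,D,F,E], logical=[E,A,B,C,D,F]
After op 3 (rotate(+3)): offset=2, physical=[A,B,C,D,F,E], logical=[C,D,F,E,A,B]
After op 4 (replace(1, 'l')): offset=2, physical=[A,B,C,l,F,E], logical=[C,l,F,E,A,B]
After op 5 (rotate(+3)): offset=5, physical=[A,B,C,l,F,E], logical=[E,A,B,C,l,F]
After op 6 (replace(3, 'l')): offset=5, physical=[A,B,l,l,F,E], logical=[E,A,B,l,l,F]
After op 7 (rotate(+2)): offset=1, physical=[A,B,l,l,F,E], logical=[B,l,l,F,E,A]
After op 8 (rotate(+2)): offset=3, physical=[A,B,l,l,F,E], logical=[l,F,E,A,B,l]
After op 9 (swap(1, 3)): offset=3, physical=[F,B,l,l,A,E], logical=[l,A,E,F,B,l]
After op 10 (rotate(+2)): offset=5, physical=[F,B,l,l,A,E], logical=[E,F,B,l,l,A]
After op 11 (replace(4, 'd')): offset=5, physical=[F,B,l,d,A,E], logical=[E,F,B,l,d,A]
After op 12 (swap(2, 3)): offset=5, physical=[F,l,B,d,A,E], logical=[E,F,l,B,d,A]

Answer: 5 E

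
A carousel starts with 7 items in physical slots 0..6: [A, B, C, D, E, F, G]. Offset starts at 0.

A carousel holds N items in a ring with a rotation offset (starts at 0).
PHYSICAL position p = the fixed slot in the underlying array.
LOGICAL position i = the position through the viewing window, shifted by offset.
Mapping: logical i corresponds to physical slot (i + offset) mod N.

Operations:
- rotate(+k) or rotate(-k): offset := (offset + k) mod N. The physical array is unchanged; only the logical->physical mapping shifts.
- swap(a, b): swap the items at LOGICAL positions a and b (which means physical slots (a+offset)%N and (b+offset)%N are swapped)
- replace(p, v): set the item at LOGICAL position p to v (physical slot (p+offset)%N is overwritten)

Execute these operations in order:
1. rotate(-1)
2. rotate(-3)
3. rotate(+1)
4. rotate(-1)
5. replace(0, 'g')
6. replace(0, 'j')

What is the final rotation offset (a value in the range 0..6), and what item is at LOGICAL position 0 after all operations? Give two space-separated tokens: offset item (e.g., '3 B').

After op 1 (rotate(-1)): offset=6, physical=[A,B,C,D,E,F,G], logical=[G,A,B,C,D,E,F]
After op 2 (rotate(-3)): offset=3, physical=[A,B,C,D,E,F,G], logical=[D,E,F,G,A,B,C]
After op 3 (rotate(+1)): offset=4, physical=[A,B,C,D,E,F,G], logical=[E,F,G,A,B,C,D]
After op 4 (rotate(-1)): offset=3, physical=[A,B,C,D,E,F,G], logical=[D,E,F,G,A,B,C]
After op 5 (replace(0, 'g')): offset=3, physical=[A,B,C,g,E,F,G], logical=[g,E,F,G,A,B,C]
After op 6 (replace(0, 'j')): offset=3, physical=[A,B,C,j,E,F,G], logical=[j,E,F,G,A,B,C]

Answer: 3 j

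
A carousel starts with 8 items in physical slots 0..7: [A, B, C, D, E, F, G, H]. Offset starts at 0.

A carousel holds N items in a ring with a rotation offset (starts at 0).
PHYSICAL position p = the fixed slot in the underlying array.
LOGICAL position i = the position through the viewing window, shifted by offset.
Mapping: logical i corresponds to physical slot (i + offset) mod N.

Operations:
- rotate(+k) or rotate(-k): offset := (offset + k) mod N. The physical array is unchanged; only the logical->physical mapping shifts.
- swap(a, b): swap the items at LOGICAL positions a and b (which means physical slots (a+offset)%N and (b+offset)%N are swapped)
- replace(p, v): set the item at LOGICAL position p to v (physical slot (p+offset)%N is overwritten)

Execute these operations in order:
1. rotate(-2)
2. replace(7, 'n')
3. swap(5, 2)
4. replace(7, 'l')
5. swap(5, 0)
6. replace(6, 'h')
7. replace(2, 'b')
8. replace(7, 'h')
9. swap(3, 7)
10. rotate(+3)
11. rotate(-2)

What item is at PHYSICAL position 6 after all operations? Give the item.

After op 1 (rotate(-2)): offset=6, physical=[A,B,C,D,E,F,G,H], logical=[G,H,A,B,C,D,E,F]
After op 2 (replace(7, 'n')): offset=6, physical=[A,B,C,D,E,n,G,H], logical=[G,H,A,B,C,D,E,n]
After op 3 (swap(5, 2)): offset=6, physical=[D,B,C,A,E,n,G,H], logical=[G,H,D,B,C,A,E,n]
After op 4 (replace(7, 'l')): offset=6, physical=[D,B,C,A,E,l,G,H], logical=[G,H,D,B,C,A,E,l]
After op 5 (swap(5, 0)): offset=6, physical=[D,B,C,G,E,l,A,H], logical=[A,H,D,B,C,G,E,l]
After op 6 (replace(6, 'h')): offset=6, physical=[D,B,C,G,h,l,A,H], logical=[A,H,D,B,C,G,h,l]
After op 7 (replace(2, 'b')): offset=6, physical=[b,B,C,G,h,l,A,H], logical=[A,H,b,B,C,G,h,l]
After op 8 (replace(7, 'h')): offset=6, physical=[b,B,C,G,h,h,A,H], logical=[A,H,b,B,C,G,h,h]
After op 9 (swap(3, 7)): offset=6, physical=[b,h,C,G,h,B,A,H], logical=[A,H,b,h,C,G,h,B]
After op 10 (rotate(+3)): offset=1, physical=[b,h,C,G,h,B,A,H], logical=[h,C,G,h,B,A,H,b]
After op 11 (rotate(-2)): offset=7, physical=[b,h,C,G,h,B,A,H], logical=[H,b,h,C,G,h,B,A]

Answer: A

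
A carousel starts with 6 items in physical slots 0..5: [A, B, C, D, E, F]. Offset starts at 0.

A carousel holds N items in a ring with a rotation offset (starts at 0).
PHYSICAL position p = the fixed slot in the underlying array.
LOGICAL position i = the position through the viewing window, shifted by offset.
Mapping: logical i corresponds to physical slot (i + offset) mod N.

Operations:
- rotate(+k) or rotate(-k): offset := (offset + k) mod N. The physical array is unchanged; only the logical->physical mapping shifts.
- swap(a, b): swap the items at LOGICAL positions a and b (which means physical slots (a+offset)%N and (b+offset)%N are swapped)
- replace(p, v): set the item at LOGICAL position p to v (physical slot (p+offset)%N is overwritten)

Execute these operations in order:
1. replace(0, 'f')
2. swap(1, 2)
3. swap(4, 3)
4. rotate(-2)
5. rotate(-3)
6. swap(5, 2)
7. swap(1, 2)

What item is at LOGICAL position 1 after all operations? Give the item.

Answer: f

Derivation:
After op 1 (replace(0, 'f')): offset=0, physical=[f,B,C,D,E,F], logical=[f,B,C,D,E,F]
After op 2 (swap(1, 2)): offset=0, physical=[f,C,B,D,E,F], logical=[f,C,B,D,E,F]
After op 3 (swap(4, 3)): offset=0, physical=[f,C,B,E,D,F], logical=[f,C,B,E,D,F]
After op 4 (rotate(-2)): offset=4, physical=[f,C,B,E,D,F], logical=[D,F,f,C,B,E]
After op 5 (rotate(-3)): offset=1, physical=[f,C,B,E,D,F], logical=[C,B,E,D,F,f]
After op 6 (swap(5, 2)): offset=1, physical=[E,C,B,f,D,F], logical=[C,B,f,D,F,E]
After op 7 (swap(1, 2)): offset=1, physical=[E,C,f,B,D,F], logical=[C,f,B,D,F,E]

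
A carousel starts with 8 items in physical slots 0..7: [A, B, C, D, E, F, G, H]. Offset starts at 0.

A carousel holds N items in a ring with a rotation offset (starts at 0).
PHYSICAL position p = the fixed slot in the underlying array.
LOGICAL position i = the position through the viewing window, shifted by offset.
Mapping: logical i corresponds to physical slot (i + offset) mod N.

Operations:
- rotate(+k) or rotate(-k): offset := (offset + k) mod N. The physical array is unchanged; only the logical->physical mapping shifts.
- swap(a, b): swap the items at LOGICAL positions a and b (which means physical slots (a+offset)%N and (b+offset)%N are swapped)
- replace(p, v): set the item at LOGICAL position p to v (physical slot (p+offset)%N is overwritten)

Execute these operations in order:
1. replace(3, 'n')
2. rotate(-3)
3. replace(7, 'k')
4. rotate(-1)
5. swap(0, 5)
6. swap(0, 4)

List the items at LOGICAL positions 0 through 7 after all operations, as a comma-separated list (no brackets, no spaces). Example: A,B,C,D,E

Answer: A,F,G,H,B,k,C,n

Derivation:
After op 1 (replace(3, 'n')): offset=0, physical=[A,B,C,n,E,F,G,H], logical=[A,B,C,n,E,F,G,H]
After op 2 (rotate(-3)): offset=5, physical=[A,B,C,n,E,F,G,H], logical=[F,G,H,A,B,C,n,E]
After op 3 (replace(7, 'k')): offset=5, physical=[A,B,C,n,k,F,G,H], logical=[F,G,H,A,B,C,n,k]
After op 4 (rotate(-1)): offset=4, physical=[A,B,C,n,k,F,G,H], logical=[k,F,G,H,A,B,C,n]
After op 5 (swap(0, 5)): offset=4, physical=[A,k,C,n,B,F,G,H], logical=[B,F,G,H,A,k,C,n]
After op 6 (swap(0, 4)): offset=4, physical=[B,k,C,n,A,F,G,H], logical=[A,F,G,H,B,k,C,n]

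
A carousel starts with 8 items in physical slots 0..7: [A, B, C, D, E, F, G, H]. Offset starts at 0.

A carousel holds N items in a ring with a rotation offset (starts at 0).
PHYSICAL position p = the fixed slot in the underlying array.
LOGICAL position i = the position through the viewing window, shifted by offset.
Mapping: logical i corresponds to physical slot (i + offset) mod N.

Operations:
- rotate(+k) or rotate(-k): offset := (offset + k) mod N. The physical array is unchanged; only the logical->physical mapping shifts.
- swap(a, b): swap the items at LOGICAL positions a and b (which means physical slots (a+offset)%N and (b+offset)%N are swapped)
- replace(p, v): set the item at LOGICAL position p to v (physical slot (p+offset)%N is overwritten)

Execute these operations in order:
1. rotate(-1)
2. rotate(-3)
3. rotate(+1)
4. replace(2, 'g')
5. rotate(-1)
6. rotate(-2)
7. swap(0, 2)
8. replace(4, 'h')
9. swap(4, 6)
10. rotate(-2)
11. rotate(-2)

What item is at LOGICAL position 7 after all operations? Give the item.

After op 1 (rotate(-1)): offset=7, physical=[A,B,C,D,E,F,G,H], logical=[H,A,B,C,D,E,F,G]
After op 2 (rotate(-3)): offset=4, physical=[A,B,C,D,E,F,G,H], logical=[E,F,G,H,A,B,C,D]
After op 3 (rotate(+1)): offset=5, physical=[A,B,C,D,E,F,G,H], logical=[F,G,H,A,B,C,D,E]
After op 4 (replace(2, 'g')): offset=5, physical=[A,B,C,D,E,F,G,g], logical=[F,G,g,A,B,C,D,E]
After op 5 (rotate(-1)): offset=4, physical=[A,B,C,D,E,F,G,g], logical=[E,F,G,g,A,B,C,D]
After op 6 (rotate(-2)): offset=2, physical=[A,B,C,D,E,F,G,g], logical=[C,D,E,F,G,g,A,B]
After op 7 (swap(0, 2)): offset=2, physical=[A,B,E,D,C,F,G,g], logical=[E,D,C,F,G,g,A,B]
After op 8 (replace(4, 'h')): offset=2, physical=[A,B,E,D,C,F,h,g], logical=[E,D,C,F,h,g,A,B]
After op 9 (swap(4, 6)): offset=2, physical=[h,B,E,D,C,F,A,g], logical=[E,D,C,F,A,g,h,B]
After op 10 (rotate(-2)): offset=0, physical=[h,B,E,D,C,F,A,g], logical=[h,B,E,D,C,F,A,g]
After op 11 (rotate(-2)): offset=6, physical=[h,B,E,D,C,F,A,g], logical=[A,g,h,B,E,D,C,F]

Answer: F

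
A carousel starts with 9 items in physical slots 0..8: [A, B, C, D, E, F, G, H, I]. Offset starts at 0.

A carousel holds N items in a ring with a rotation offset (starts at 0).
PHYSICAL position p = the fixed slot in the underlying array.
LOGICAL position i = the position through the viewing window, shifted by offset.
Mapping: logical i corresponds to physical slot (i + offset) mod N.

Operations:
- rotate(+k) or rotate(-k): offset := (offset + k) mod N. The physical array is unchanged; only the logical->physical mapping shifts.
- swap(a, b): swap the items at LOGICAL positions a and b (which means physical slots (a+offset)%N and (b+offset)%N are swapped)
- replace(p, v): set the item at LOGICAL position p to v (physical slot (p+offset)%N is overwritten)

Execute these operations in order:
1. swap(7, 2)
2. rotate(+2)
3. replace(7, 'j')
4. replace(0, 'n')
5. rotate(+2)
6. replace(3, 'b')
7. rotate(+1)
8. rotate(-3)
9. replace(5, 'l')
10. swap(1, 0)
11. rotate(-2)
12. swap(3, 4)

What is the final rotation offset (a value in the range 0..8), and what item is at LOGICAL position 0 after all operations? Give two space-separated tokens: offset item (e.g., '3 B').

After op 1 (swap(7, 2)): offset=0, physical=[A,B,H,D,E,F,G,C,I], logical=[A,B,H,D,E,F,G,C,I]
After op 2 (rotate(+2)): offset=2, physical=[A,B,H,D,E,F,G,C,I], logical=[H,D,E,F,G,C,I,A,B]
After op 3 (replace(7, 'j')): offset=2, physical=[j,B,H,D,E,F,G,C,I], logical=[H,D,E,F,G,C,I,j,B]
After op 4 (replace(0, 'n')): offset=2, physical=[j,B,n,D,E,F,G,C,I], logical=[n,D,E,F,G,C,I,j,B]
After op 5 (rotate(+2)): offset=4, physical=[j,B,n,D,E,F,G,C,I], logical=[E,F,G,C,I,j,B,n,D]
After op 6 (replace(3, 'b')): offset=4, physical=[j,B,n,D,E,F,G,b,I], logical=[E,F,G,b,I,j,B,n,D]
After op 7 (rotate(+1)): offset=5, physical=[j,B,n,D,E,F,G,b,I], logical=[F,G,b,I,j,B,n,D,E]
After op 8 (rotate(-3)): offset=2, physical=[j,B,n,D,E,F,G,b,I], logical=[n,D,E,F,G,b,I,j,B]
After op 9 (replace(5, 'l')): offset=2, physical=[j,B,n,D,E,F,G,l,I], logical=[n,D,E,F,G,l,I,j,B]
After op 10 (swap(1, 0)): offset=2, physical=[j,B,D,n,E,F,G,l,I], logical=[D,n,E,F,G,l,I,j,B]
After op 11 (rotate(-2)): offset=0, physical=[j,B,D,n,E,F,G,l,I], logical=[j,B,D,n,E,F,G,l,I]
After op 12 (swap(3, 4)): offset=0, physical=[j,B,D,E,n,F,G,l,I], logical=[j,B,D,E,n,F,G,l,I]

Answer: 0 j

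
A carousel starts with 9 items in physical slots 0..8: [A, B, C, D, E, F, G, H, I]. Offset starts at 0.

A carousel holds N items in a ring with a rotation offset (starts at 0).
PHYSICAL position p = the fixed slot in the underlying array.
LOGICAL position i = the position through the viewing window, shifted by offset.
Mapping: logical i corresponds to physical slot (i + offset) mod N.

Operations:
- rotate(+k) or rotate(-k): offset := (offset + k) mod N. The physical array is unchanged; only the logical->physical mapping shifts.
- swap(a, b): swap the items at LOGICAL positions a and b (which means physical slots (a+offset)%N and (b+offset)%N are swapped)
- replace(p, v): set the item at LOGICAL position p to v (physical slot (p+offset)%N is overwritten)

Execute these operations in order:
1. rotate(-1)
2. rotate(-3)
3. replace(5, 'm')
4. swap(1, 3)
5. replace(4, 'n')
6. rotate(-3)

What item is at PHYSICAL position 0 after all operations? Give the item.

After op 1 (rotate(-1)): offset=8, physical=[A,B,C,D,E,F,G,H,I], logical=[I,A,B,C,D,E,F,G,H]
After op 2 (rotate(-3)): offset=5, physical=[A,B,C,D,E,F,G,H,I], logical=[F,G,H,I,A,B,C,D,E]
After op 3 (replace(5, 'm')): offset=5, physical=[A,m,C,D,E,F,G,H,I], logical=[F,G,H,I,A,m,C,D,E]
After op 4 (swap(1, 3)): offset=5, physical=[A,m,C,D,E,F,I,H,G], logical=[F,I,H,G,A,m,C,D,E]
After op 5 (replace(4, 'n')): offset=5, physical=[n,m,C,D,E,F,I,H,G], logical=[F,I,H,G,n,m,C,D,E]
After op 6 (rotate(-3)): offset=2, physical=[n,m,C,D,E,F,I,H,G], logical=[C,D,E,F,I,H,G,n,m]

Answer: n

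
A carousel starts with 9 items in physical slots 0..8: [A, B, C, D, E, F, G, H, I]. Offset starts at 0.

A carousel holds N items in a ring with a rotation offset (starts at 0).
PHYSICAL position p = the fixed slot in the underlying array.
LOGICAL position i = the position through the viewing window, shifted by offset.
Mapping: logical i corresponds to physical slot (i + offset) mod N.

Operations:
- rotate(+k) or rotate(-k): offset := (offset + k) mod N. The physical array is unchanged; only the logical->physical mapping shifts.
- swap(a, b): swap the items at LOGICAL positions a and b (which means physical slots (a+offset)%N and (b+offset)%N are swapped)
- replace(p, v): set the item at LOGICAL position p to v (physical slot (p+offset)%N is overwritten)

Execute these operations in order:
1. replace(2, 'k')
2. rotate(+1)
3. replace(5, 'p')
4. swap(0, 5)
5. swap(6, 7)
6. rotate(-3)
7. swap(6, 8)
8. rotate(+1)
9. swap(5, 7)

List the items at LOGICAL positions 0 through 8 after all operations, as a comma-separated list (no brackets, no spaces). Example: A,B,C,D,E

Answer: H,A,p,k,D,E,F,B,I

Derivation:
After op 1 (replace(2, 'k')): offset=0, physical=[A,B,k,D,E,F,G,H,I], logical=[A,B,k,D,E,F,G,H,I]
After op 2 (rotate(+1)): offset=1, physical=[A,B,k,D,E,F,G,H,I], logical=[B,k,D,E,F,G,H,I,A]
After op 3 (replace(5, 'p')): offset=1, physical=[A,B,k,D,E,F,p,H,I], logical=[B,k,D,E,F,p,H,I,A]
After op 4 (swap(0, 5)): offset=1, physical=[A,p,k,D,E,F,B,H,I], logical=[p,k,D,E,F,B,H,I,A]
After op 5 (swap(6, 7)): offset=1, physical=[A,p,k,D,E,F,B,I,H], logical=[p,k,D,E,F,B,I,H,A]
After op 6 (rotate(-3)): offset=7, physical=[A,p,k,D,E,F,B,I,H], logical=[I,H,A,p,k,D,E,F,B]
After op 7 (swap(6, 8)): offset=7, physical=[A,p,k,D,B,F,E,I,H], logical=[I,H,A,p,k,D,B,F,E]
After op 8 (rotate(+1)): offset=8, physical=[A,p,k,D,B,F,E,I,H], logical=[H,A,p,k,D,B,F,E,I]
After op 9 (swap(5, 7)): offset=8, physical=[A,p,k,D,E,F,B,I,H], logical=[H,A,p,k,D,E,F,B,I]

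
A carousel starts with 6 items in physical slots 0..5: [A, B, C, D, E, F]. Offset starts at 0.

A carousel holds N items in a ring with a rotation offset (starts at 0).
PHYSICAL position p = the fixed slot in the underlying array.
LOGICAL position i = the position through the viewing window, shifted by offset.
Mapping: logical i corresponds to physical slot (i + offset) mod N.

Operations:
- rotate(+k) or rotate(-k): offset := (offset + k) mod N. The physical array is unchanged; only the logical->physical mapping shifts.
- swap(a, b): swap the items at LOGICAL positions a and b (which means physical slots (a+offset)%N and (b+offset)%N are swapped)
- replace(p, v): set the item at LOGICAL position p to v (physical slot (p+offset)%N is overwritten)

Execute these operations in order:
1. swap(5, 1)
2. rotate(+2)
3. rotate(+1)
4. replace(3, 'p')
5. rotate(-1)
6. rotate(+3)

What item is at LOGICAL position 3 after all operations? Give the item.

After op 1 (swap(5, 1)): offset=0, physical=[A,F,C,D,E,B], logical=[A,F,C,D,E,B]
After op 2 (rotate(+2)): offset=2, physical=[A,F,C,D,E,B], logical=[C,D,E,B,A,F]
After op 3 (rotate(+1)): offset=3, physical=[A,F,C,D,E,B], logical=[D,E,B,A,F,C]
After op 4 (replace(3, 'p')): offset=3, physical=[p,F,C,D,E,B], logical=[D,E,B,p,F,C]
After op 5 (rotate(-1)): offset=2, physical=[p,F,C,D,E,B], logical=[C,D,E,B,p,F]
After op 6 (rotate(+3)): offset=5, physical=[p,F,C,D,E,B], logical=[B,p,F,C,D,E]

Answer: C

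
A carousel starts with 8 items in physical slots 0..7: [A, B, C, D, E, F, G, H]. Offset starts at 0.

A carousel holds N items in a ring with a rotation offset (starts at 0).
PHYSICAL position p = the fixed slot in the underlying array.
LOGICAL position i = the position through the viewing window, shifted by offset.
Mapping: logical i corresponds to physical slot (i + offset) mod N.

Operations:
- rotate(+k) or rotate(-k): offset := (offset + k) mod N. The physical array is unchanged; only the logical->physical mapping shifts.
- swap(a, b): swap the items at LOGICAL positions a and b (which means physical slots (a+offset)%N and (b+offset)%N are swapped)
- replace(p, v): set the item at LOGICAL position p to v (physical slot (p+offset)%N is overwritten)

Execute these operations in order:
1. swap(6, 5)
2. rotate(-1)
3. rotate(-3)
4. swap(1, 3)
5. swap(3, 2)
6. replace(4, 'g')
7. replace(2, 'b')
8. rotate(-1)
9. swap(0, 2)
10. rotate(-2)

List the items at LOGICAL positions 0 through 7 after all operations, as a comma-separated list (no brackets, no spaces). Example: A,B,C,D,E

Answer: B,C,H,E,D,b,F,g

Derivation:
After op 1 (swap(6, 5)): offset=0, physical=[A,B,C,D,E,G,F,H], logical=[A,B,C,D,E,G,F,H]
After op 2 (rotate(-1)): offset=7, physical=[A,B,C,D,E,G,F,H], logical=[H,A,B,C,D,E,G,F]
After op 3 (rotate(-3)): offset=4, physical=[A,B,C,D,E,G,F,H], logical=[E,G,F,H,A,B,C,D]
After op 4 (swap(1, 3)): offset=4, physical=[A,B,C,D,E,H,F,G], logical=[E,H,F,G,A,B,C,D]
After op 5 (swap(3, 2)): offset=4, physical=[A,B,C,D,E,H,G,F], logical=[E,H,G,F,A,B,C,D]
After op 6 (replace(4, 'g')): offset=4, physical=[g,B,C,D,E,H,G,F], logical=[E,H,G,F,g,B,C,D]
After op 7 (replace(2, 'b')): offset=4, physical=[g,B,C,D,E,H,b,F], logical=[E,H,b,F,g,B,C,D]
After op 8 (rotate(-1)): offset=3, physical=[g,B,C,D,E,H,b,F], logical=[D,E,H,b,F,g,B,C]
After op 9 (swap(0, 2)): offset=3, physical=[g,B,C,H,E,D,b,F], logical=[H,E,D,b,F,g,B,C]
After op 10 (rotate(-2)): offset=1, physical=[g,B,C,H,E,D,b,F], logical=[B,C,H,E,D,b,F,g]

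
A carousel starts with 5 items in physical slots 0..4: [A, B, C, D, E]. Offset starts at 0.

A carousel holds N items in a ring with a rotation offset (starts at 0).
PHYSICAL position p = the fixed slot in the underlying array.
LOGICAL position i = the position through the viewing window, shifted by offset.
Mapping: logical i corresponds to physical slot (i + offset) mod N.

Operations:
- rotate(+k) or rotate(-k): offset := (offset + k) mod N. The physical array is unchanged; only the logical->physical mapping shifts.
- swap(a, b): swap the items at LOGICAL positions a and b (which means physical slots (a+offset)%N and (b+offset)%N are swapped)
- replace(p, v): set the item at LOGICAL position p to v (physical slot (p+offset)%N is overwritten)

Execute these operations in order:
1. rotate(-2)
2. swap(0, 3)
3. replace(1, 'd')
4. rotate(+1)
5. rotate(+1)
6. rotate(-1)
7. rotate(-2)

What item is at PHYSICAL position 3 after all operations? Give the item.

Answer: B

Derivation:
After op 1 (rotate(-2)): offset=3, physical=[A,B,C,D,E], logical=[D,E,A,B,C]
After op 2 (swap(0, 3)): offset=3, physical=[A,D,C,B,E], logical=[B,E,A,D,C]
After op 3 (replace(1, 'd')): offset=3, physical=[A,D,C,B,d], logical=[B,d,A,D,C]
After op 4 (rotate(+1)): offset=4, physical=[A,D,C,B,d], logical=[d,A,D,C,B]
After op 5 (rotate(+1)): offset=0, physical=[A,D,C,B,d], logical=[A,D,C,B,d]
After op 6 (rotate(-1)): offset=4, physical=[A,D,C,B,d], logical=[d,A,D,C,B]
After op 7 (rotate(-2)): offset=2, physical=[A,D,C,B,d], logical=[C,B,d,A,D]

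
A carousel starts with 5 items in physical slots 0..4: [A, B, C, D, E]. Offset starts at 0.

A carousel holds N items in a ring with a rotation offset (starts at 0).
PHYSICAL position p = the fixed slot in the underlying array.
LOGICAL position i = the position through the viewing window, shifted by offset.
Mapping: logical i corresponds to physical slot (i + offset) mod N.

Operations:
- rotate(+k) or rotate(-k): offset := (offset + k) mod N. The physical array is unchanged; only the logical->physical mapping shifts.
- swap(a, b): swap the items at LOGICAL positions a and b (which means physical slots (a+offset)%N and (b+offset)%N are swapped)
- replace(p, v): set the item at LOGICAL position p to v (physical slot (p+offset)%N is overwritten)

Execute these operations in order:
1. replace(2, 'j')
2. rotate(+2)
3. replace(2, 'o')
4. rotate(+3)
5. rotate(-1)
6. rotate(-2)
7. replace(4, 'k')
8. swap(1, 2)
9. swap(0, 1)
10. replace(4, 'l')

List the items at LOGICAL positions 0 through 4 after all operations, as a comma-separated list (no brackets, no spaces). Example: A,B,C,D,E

After op 1 (replace(2, 'j')): offset=0, physical=[A,B,j,D,E], logical=[A,B,j,D,E]
After op 2 (rotate(+2)): offset=2, physical=[A,B,j,D,E], logical=[j,D,E,A,B]
After op 3 (replace(2, 'o')): offset=2, physical=[A,B,j,D,o], logical=[j,D,o,A,B]
After op 4 (rotate(+3)): offset=0, physical=[A,B,j,D,o], logical=[A,B,j,D,o]
After op 5 (rotate(-1)): offset=4, physical=[A,B,j,D,o], logical=[o,A,B,j,D]
After op 6 (rotate(-2)): offset=2, physical=[A,B,j,D,o], logical=[j,D,o,A,B]
After op 7 (replace(4, 'k')): offset=2, physical=[A,k,j,D,o], logical=[j,D,o,A,k]
After op 8 (swap(1, 2)): offset=2, physical=[A,k,j,o,D], logical=[j,o,D,A,k]
After op 9 (swap(0, 1)): offset=2, physical=[A,k,o,j,D], logical=[o,j,D,A,k]
After op 10 (replace(4, 'l')): offset=2, physical=[A,l,o,j,D], logical=[o,j,D,A,l]

Answer: o,j,D,A,l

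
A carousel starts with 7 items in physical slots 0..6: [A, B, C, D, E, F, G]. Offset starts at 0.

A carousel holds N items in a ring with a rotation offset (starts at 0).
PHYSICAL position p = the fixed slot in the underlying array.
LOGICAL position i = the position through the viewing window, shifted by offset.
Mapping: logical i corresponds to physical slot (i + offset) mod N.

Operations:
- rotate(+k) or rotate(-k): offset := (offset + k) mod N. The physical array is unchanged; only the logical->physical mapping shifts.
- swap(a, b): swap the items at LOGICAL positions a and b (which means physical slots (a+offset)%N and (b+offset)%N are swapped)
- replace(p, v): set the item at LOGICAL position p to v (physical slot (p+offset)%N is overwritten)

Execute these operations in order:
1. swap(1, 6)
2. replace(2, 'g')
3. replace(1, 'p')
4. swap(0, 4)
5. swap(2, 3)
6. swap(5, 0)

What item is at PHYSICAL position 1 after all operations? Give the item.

Answer: p

Derivation:
After op 1 (swap(1, 6)): offset=0, physical=[A,G,C,D,E,F,B], logical=[A,G,C,D,E,F,B]
After op 2 (replace(2, 'g')): offset=0, physical=[A,G,g,D,E,F,B], logical=[A,G,g,D,E,F,B]
After op 3 (replace(1, 'p')): offset=0, physical=[A,p,g,D,E,F,B], logical=[A,p,g,D,E,F,B]
After op 4 (swap(0, 4)): offset=0, physical=[E,p,g,D,A,F,B], logical=[E,p,g,D,A,F,B]
After op 5 (swap(2, 3)): offset=0, physical=[E,p,D,g,A,F,B], logical=[E,p,D,g,A,F,B]
After op 6 (swap(5, 0)): offset=0, physical=[F,p,D,g,A,E,B], logical=[F,p,D,g,A,E,B]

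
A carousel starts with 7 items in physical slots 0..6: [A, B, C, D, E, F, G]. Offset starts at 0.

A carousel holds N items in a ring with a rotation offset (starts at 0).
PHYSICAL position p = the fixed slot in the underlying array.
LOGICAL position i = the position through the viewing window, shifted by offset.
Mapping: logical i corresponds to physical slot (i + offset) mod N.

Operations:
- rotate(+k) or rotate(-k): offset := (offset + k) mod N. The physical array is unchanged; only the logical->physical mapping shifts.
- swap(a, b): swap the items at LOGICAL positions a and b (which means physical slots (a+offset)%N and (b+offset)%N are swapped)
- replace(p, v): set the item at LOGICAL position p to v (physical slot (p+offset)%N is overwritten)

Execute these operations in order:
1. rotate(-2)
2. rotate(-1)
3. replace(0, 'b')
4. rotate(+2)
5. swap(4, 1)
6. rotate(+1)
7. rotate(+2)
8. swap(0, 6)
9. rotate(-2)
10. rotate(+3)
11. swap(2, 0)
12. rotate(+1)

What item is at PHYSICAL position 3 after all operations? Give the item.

After op 1 (rotate(-2)): offset=5, physical=[A,B,C,D,E,F,G], logical=[F,G,A,B,C,D,E]
After op 2 (rotate(-1)): offset=4, physical=[A,B,C,D,E,F,G], logical=[E,F,G,A,B,C,D]
After op 3 (replace(0, 'b')): offset=4, physical=[A,B,C,D,b,F,G], logical=[b,F,G,A,B,C,D]
After op 4 (rotate(+2)): offset=6, physical=[A,B,C,D,b,F,G], logical=[G,A,B,C,D,b,F]
After op 5 (swap(4, 1)): offset=6, physical=[D,B,C,A,b,F,G], logical=[G,D,B,C,A,b,F]
After op 6 (rotate(+1)): offset=0, physical=[D,B,C,A,b,F,G], logical=[D,B,C,A,b,F,G]
After op 7 (rotate(+2)): offset=2, physical=[D,B,C,A,b,F,G], logical=[C,A,b,F,G,D,B]
After op 8 (swap(0, 6)): offset=2, physical=[D,C,B,A,b,F,G], logical=[B,A,b,F,G,D,C]
After op 9 (rotate(-2)): offset=0, physical=[D,C,B,A,b,F,G], logical=[D,C,B,A,b,F,G]
After op 10 (rotate(+3)): offset=3, physical=[D,C,B,A,b,F,G], logical=[A,b,F,G,D,C,B]
After op 11 (swap(2, 0)): offset=3, physical=[D,C,B,F,b,A,G], logical=[F,b,A,G,D,C,B]
After op 12 (rotate(+1)): offset=4, physical=[D,C,B,F,b,A,G], logical=[b,A,G,D,C,B,F]

Answer: F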